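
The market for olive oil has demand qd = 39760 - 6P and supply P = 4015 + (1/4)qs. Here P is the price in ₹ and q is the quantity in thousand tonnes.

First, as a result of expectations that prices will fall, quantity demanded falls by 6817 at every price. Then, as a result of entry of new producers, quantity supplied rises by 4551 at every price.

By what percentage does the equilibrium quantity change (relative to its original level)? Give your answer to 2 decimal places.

Initially, 39760 - 6P = 4P - 16060, so 55820 = 10P and P = 5582, q = 6268.
The new curves are qd = 32943 - 6P (demand) and qs = 4P - 11509 (supply).
Clearing the new market: 32943 - 6P = 4P - 11509, so P = 4445.2 and q = 6271.8.
%Δq = (6271.8 − 6268) / 6268 × 100 = +0.06%.

+0.06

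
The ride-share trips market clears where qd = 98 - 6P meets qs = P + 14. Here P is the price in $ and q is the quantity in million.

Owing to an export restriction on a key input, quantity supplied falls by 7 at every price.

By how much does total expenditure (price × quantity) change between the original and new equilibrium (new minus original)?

Solve the original market: 98 - 6P = P + 14, hence P = 12 and q = 26.
After the shift, demand is qd = 98 - 6P and supply is qs = P + 7.
Clearing the new market: 98 - 6P = P + 7, so P = 13 and q = 20.
Expenditure moves from 12×26 = 312 to 13×20 = 260; change = -52.

-52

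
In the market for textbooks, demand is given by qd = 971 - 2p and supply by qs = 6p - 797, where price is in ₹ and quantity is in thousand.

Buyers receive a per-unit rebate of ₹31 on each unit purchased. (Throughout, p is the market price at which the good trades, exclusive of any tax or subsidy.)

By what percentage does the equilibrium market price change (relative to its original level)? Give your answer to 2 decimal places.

Before the shock: 971 - 2p = 6p - 797 ⇒ 1768 = 8p ⇒ p = 221, q = 529.
Since buyers' out-of-pocket price is the market price minus the rebate, the effective demand curve becomes qd = 1033 - 2p.
New equilibrium: 1033 - 2p = 6p - 797 ⇒ 1830 = 8p ⇒ p = 228.75, q = 575.5.
%Δp = (228.75 − 221) / 221 × 100 = +3.51%.

+3.51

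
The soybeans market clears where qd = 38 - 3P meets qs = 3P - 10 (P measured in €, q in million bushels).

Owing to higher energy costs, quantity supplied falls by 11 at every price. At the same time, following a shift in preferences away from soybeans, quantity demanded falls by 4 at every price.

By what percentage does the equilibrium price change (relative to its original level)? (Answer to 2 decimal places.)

+14.58

Original equilibrium: 38 - 3P = 3P - 10 gives 48 = 6P, so P = 8 and q = 14.
The shock moves the curves to qd = 34 - 3P and qs = 3P - 21.
New equilibrium: 34 - 3P = 3P - 21 ⇒ 55 = 6P ⇒ P = 55/6 ≈ 9.1667, q = 6.5.
%ΔP = (9.1667 − 8) / 8 × 100 = +14.58%.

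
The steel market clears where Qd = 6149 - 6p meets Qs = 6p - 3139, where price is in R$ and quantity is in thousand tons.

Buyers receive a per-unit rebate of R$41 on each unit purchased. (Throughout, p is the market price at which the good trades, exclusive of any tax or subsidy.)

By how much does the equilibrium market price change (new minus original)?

Before the shock: 6149 - 6p = 6p - 3139 ⇒ 9288 = 12p ⇒ p = 774, Q = 1505.
Since buyers' out-of-pocket price is the market price minus the rebate, the effective demand curve becomes Qd = 6395 - 6p.
New equilibrium: 6395 - 6p = 6p - 3139 ⇒ 9534 = 12p ⇒ p = 794.5, Q = 1628.
Δp = 794.5 − 774 = +20.5.

+20.5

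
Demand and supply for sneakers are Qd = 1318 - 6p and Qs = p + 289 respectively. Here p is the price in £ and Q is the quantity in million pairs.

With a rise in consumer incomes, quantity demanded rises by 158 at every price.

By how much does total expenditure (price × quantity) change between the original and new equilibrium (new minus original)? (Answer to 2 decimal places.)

+13668.61

Initially, 1318 - 6p = p + 289, so 1029 = 7p and p = 147, Q = 436.
After the shift, demand is Qd = 1476 - 6p and supply is Qs = p + 289.
Equate the new curves: 1476 - 6p = p + 289, giving 1187 = 7p, p = 1187/7 ≈ 169.5714, Q = 3210/7 ≈ 458.5714.
Expenditure moves from 147×436 = 64092 to 169.5714×458.5714 = 77760.6122; change = +13668.61.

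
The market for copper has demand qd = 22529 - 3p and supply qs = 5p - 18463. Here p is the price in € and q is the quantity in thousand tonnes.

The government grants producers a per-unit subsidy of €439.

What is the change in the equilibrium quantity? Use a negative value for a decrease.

Solve the original market: 22529 - 3p = 5p - 18463, hence p = 5124 and q = 7157.
Since sellers receive the price plus the subsidy, the effective supply curve becomes qs = 5p - 16268.
Clearing the new market: 22529 - 3p = 5p - 16268, so p = 4849.625 and q = 7980.125.
Δq = 7980.125 − 7157 = +823.125.

+823.125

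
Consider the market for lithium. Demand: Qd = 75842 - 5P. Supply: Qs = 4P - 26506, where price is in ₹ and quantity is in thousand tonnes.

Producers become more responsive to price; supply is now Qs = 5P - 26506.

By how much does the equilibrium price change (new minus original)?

Initially, 75842 - 5P = 4P - 26506, so 102348 = 9P and P = 11372, Q = 18982.
After the shift, demand is Qd = 75842 - 5P and supply is Qs = 5P - 26506.
New equilibrium: 75842 - 5P = 5P - 26506 ⇒ 102348 = 10P ⇒ P = 10234.8, Q = 24668.
ΔP = 10234.8 − 11372 = -1137.2.

-1137.2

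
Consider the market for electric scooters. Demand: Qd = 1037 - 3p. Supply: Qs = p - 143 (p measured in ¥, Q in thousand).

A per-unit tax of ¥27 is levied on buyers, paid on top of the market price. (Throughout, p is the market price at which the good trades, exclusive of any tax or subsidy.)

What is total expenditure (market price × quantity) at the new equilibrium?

36198.3125

Before the shock: 1037 - 3p = p - 143 ⇒ 1180 = 4p ⇒ p = 295, Q = 152.
Since buyers pay the price plus the tax, the effective demand curve becomes Qd = 956 - 3p.
New equilibrium: 956 - 3p = p - 143 ⇒ 1099 = 4p ⇒ p = 274.75, Q = 131.75.
New expenditure = 274.75 × 131.75 = 36198.3125.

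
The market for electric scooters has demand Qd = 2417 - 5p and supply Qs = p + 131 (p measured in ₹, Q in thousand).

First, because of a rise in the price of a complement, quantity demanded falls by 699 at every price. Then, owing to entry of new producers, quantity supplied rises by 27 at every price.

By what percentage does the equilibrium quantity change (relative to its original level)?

Original equilibrium: 2417 - 5p = p + 131 gives 2286 = 6p, so p = 381 and Q = 512.
With the change applied: demand Qd = 1718 - 5p, supply Qs = p + 158.
New equilibrium: 1718 - 5p = p + 158 ⇒ 1560 = 6p ⇒ p = 260, Q = 418.
%ΔQ = (418 − 512) / 512 × 100 = -18.359375%.

-18.359375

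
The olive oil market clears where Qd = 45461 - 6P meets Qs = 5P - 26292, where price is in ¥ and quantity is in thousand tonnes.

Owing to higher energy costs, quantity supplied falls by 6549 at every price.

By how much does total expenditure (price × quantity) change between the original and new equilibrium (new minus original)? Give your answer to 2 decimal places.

-21663604.88

Original equilibrium: 45461 - 6P = 5P - 26292 gives 71753 = 11P, so P = 6523 and Q = 6323.
With the change applied: demand Qd = 45461 - 6P, supply Qs = 5P - 32841.
Clearing the new market: 45461 - 6P = 5P - 32841, so P = 78302/11 ≈ 7118.3636 and Q = 30259/11 ≈ 2750.8182.
Expenditure moves from 6523×6323 = 41244929 to 7118.3636×2750.8182 = 19581324.1157; change = -21663604.88.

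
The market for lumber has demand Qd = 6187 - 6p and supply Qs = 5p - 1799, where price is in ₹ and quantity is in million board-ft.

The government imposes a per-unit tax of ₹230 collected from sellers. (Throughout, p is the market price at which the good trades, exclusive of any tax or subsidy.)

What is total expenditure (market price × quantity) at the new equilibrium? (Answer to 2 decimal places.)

999750.21

Original equilibrium: 6187 - 6p = 5p - 1799 gives 7986 = 11p, so p = 726 and Q = 1831.
Since sellers keep the price net of the tax, the effective supply curve becomes Qs = 5p - 2949.
Clearing the new market: 6187 - 6p = 5p - 2949, so p = 9136/11 ≈ 830.5455 and Q = 13241/11 ≈ 1203.7273.
New expenditure = 830.5455 × 1203.7273 = 999750.21.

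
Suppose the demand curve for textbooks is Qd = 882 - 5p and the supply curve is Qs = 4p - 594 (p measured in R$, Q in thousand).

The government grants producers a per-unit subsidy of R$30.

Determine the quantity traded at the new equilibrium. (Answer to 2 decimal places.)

128.67

Initially, 882 - 5p = 4p - 594, so 1476 = 9p and p = 164, Q = 62.
Since sellers receive the price plus the subsidy, the effective supply curve becomes Qs = 4p - 474.
New equilibrium: 882 - 5p = 4p - 474 ⇒ 1356 = 9p ⇒ p = 452/3 ≈ 150.6667, Q = 386/3 ≈ 128.6667.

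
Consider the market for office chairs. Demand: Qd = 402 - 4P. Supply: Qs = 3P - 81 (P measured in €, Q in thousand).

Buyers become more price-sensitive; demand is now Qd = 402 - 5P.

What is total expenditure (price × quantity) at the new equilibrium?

Initially, 402 - 4P = 3P - 81, so 483 = 7P and P = 69, Q = 126.
With the change applied: demand Qd = 402 - 5P, supply Qs = 3P - 81.
New equilibrium: 402 - 5P = 3P - 81 ⇒ 483 = 8P ⇒ P = 60.375, Q = 100.125.
New expenditure = 60.375 × 100.125 = 6045.046875.

6045.046875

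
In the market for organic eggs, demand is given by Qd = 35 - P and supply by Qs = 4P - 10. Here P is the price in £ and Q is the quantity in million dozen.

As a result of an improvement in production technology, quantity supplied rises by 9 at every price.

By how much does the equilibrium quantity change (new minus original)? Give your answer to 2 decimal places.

Original equilibrium: 35 - P = 4P - 10 gives 45 = 5P, so P = 9 and Q = 26.
With the change applied: demand Qd = 35 - P, supply Qs = 4P - 1.
Setting them equal: 35 - P = 4P - 1 → 36 = 5P, so P = 7.2 and Q = 27.8.
ΔQ = 27.8 − 26 = +1.80.

+1.80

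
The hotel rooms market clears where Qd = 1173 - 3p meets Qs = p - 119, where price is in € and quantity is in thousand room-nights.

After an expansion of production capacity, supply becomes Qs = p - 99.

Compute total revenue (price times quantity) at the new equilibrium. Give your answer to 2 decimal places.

69642.00

Solve the original market: 1173 - 3p = p - 119, hence p = 323 and Q = 204.
With the change applied: demand Qd = 1173 - 3p, supply Qs = p - 99.
Equate the new curves: 1173 - 3p = p - 99, giving 1272 = 4p, p = 318, Q = 219.
New expenditure = 318 × 219 = 69642.00.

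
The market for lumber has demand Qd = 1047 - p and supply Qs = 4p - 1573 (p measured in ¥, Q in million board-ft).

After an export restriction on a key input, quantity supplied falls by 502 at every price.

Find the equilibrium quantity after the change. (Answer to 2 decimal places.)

422.60

Before the shock: 1047 - p = 4p - 1573 ⇒ 2620 = 5p ⇒ p = 524, Q = 523.
After the shift, demand is Qd = 1047 - p and supply is Qs = 4p - 2075.
Equate the new curves: 1047 - p = 4p - 2075, giving 3122 = 5p, p = 624.4, Q = 422.6.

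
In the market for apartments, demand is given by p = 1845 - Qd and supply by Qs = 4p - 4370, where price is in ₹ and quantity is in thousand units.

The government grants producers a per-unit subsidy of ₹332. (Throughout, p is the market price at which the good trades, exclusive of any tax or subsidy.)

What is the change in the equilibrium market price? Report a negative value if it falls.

Original equilibrium: 1845 - p = 4p - 4370 gives 6215 = 5p, so p = 1243 and Q = 602.
Since sellers receive the price plus the subsidy, the effective supply curve becomes Qs = 4p - 3042.
New equilibrium: 1845 - p = 4p - 3042 ⇒ 4887 = 5p ⇒ p = 977.4, Q = 867.6.
Δp = 977.4 − 1243 = -265.6.

-265.6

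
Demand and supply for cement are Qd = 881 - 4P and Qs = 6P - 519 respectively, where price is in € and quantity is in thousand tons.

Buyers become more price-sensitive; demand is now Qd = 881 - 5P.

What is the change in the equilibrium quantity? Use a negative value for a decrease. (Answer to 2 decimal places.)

Before the shock: 881 - 4P = 6P - 519 ⇒ 1400 = 10P ⇒ P = 140, Q = 321.
With the change applied: demand Qd = 881 - 5P, supply Qs = 6P - 519.
New equilibrium: 881 - 5P = 6P - 519 ⇒ 1400 = 11P ⇒ P = 1400/11 ≈ 127.2727, Q = 2691/11 ≈ 244.6364.
ΔQ = 244.6364 − 321 = -76.36.

-76.36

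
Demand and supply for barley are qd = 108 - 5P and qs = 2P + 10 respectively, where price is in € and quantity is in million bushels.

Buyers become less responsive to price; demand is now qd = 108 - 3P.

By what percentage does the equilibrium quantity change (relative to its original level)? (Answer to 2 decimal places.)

+29.47

Before the shock: 108 - 5P = 2P + 10 ⇒ 98 = 7P ⇒ P = 14, q = 38.
The new curves are qd = 108 - 3P (demand) and qs = 2P + 10 (supply).
Setting them equal: 108 - 3P = 2P + 10 → 98 = 5P, so P = 19.6 and q = 49.2.
%Δq = (49.2 − 38) / 38 × 100 = +29.47%.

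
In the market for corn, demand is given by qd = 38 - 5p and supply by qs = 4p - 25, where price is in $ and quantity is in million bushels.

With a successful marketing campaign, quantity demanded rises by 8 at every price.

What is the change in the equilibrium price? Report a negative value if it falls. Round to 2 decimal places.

Before the shock: 38 - 5p = 4p - 25 ⇒ 63 = 9p ⇒ p = 7, q = 3.
With the change applied: demand qd = 46 - 5p, supply qs = 4p - 25.
Setting them equal: 46 - 5p = 4p - 25 → 71 = 9p, so p = 71/9 ≈ 7.8889 and q = 59/9 ≈ 6.5556.
Δp = 7.8889 − 7 = +0.89.

+0.89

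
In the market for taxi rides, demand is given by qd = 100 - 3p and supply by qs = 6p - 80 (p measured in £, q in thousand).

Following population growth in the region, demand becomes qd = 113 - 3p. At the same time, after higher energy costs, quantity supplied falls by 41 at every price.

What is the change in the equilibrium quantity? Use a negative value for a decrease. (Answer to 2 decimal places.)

-5.00

Original equilibrium: 100 - 3p = 6p - 80 gives 180 = 9p, so p = 20 and q = 40.
The new curves are qd = 113 - 3p (demand) and qs = 6p - 121 (supply).
Equate the new curves: 113 - 3p = 6p - 121, giving 234 = 9p, p = 26, q = 35.
Δq = 35 − 40 = -5.00.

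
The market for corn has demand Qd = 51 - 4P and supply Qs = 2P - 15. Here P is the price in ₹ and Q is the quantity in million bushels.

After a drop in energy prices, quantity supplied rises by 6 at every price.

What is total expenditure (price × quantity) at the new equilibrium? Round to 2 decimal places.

Before the shock: 51 - 4P = 2P - 15 ⇒ 66 = 6P ⇒ P = 11, Q = 7.
The shock moves the curves to Qd = 51 - 4P and Qs = 2P - 9.
Clearing the new market: 51 - 4P = 2P - 9, so P = 10 and Q = 11.
New expenditure = 10 × 11 = 110.00.

110.00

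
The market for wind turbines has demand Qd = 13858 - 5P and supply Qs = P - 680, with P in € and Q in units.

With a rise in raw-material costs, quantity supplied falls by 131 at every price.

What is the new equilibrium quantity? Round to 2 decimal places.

1633.83

Solve the original market: 13858 - 5P = P - 680, hence P = 2423 and Q = 1743.
After the shift, demand is Qd = 13858 - 5P and supply is Qs = P - 811.
Equate the new curves: 13858 - 5P = P - 811, giving 14669 = 6P, P = 14669/6 ≈ 2444.8333, Q = 9803/6 ≈ 1633.8333.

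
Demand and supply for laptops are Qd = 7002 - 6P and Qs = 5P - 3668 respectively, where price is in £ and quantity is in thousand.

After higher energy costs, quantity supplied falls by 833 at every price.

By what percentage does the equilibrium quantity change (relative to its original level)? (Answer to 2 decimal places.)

Solve the original market: 7002 - 6P = 5P - 3668, hence P = 970 and Q = 1182.
With the change applied: demand Qd = 7002 - 6P, supply Qs = 5P - 4501.
Equate the new curves: 7002 - 6P = 5P - 4501, giving 11503 = 11P, P = 11503/11 ≈ 1045.7273, Q = 8004/11 ≈ 727.6364.
%ΔQ = (727.6364 − 1182) / 1182 × 100 = -38.44%.

-38.44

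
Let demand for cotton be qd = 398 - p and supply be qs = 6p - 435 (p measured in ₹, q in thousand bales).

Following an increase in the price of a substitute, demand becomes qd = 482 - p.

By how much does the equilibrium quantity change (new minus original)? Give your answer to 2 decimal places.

Before the shock: 398 - p = 6p - 435 ⇒ 833 = 7p ⇒ p = 119, q = 279.
With the change applied: demand qd = 482 - p, supply qs = 6p - 435.
Clearing the new market: 482 - p = 6p - 435, so p = 131 and q = 351.
Δq = 351 − 279 = +72.00.

+72.00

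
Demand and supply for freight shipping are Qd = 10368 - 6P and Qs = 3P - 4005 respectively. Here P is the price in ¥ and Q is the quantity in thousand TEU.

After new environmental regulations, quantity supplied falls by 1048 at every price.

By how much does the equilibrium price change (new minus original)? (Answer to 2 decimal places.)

Solve the original market: 10368 - 6P = 3P - 4005, hence P = 1597 and Q = 786.
The shock moves the curves to Qd = 10368 - 6P and Qs = 3P - 5053.
Clearing the new market: 10368 - 6P = 3P - 5053, so P = 15421/9 ≈ 1713.4444 and Q = 262/3 ≈ 87.3333.
ΔP = 1713.4444 − 1597 = +116.44.

+116.44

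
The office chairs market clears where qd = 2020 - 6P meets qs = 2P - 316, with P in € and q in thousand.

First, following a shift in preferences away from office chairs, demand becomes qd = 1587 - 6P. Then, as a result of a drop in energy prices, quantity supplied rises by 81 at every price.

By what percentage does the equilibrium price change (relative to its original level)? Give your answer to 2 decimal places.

Initially, 2020 - 6P = 2P - 316, so 2336 = 8P and P = 292, q = 268.
After the shift, demand is qd = 1587 - 6P and supply is qs = 2P - 235.
Setting them equal: 1587 - 6P = 2P - 235 → 1822 = 8P, so P = 227.75 and q = 220.5.
%ΔP = (227.75 − 292) / 292 × 100 = -22.00%.

-22.00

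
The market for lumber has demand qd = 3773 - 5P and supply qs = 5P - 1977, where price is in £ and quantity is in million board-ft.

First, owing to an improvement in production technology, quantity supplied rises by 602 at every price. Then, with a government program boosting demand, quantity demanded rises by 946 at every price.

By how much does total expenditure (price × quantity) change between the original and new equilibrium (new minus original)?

+502566.8

Initially, 3773 - 5P = 5P - 1977, so 5750 = 10P and P = 575, q = 898.
The new curves are qd = 4719 - 5P (demand) and qs = 5P - 1375 (supply).
Equate the new curves: 4719 - 5P = 5P - 1375, giving 6094 = 10P, P = 609.4, q = 1672.
Expenditure moves from 575×898 = 516350 to 609.4×1672 = 1018916.8; change = +502566.8.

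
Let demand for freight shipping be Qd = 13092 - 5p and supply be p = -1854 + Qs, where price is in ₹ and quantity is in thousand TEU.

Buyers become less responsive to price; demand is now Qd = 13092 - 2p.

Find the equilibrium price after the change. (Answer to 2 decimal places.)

Initially, 13092 - 5p = p + 1854, so 11238 = 6p and p = 1873, Q = 3727.
The new curves are Qd = 13092 - 2p (demand) and Qs = p + 1854 (supply).
New equilibrium: 13092 - 2p = p + 1854 ⇒ 11238 = 3p ⇒ p = 3746, Q = 5600.

3746.00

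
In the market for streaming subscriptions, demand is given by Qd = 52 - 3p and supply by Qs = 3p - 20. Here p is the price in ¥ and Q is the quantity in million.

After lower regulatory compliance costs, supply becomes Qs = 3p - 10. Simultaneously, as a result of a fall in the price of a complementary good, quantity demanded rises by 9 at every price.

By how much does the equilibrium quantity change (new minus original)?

+9.5

Solve the original market: 52 - 3p = 3p - 20, hence p = 12 and Q = 16.
After the shift, demand is Qd = 61 - 3p and supply is Qs = 3p - 10.
New equilibrium: 61 - 3p = 3p - 10 ⇒ 71 = 6p ⇒ p = 71/6 ≈ 11.8333, Q = 25.5.
ΔQ = 25.5 − 16 = +9.5.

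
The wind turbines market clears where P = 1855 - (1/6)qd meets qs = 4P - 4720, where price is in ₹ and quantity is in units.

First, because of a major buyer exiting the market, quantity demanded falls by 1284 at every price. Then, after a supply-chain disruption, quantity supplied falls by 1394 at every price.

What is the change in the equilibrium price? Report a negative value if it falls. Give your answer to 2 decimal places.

+11.00

Initially, 11130 - 6P = 4P - 4720, so 15850 = 10P and P = 1585, q = 1620.
With the change applied: demand qd = 9846 - 6P, supply qs = 4P - 6114.
Setting them equal: 9846 - 6P = 4P - 6114 → 15960 = 10P, so P = 1596 and q = 270.
ΔP = 1596 − 1585 = +11.00.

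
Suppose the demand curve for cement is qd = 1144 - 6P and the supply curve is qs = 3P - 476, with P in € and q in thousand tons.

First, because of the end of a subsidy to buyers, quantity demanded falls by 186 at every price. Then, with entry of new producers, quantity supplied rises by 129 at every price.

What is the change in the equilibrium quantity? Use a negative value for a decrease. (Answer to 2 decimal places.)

+24.00

Before the shock: 1144 - 6P = 3P - 476 ⇒ 1620 = 9P ⇒ P = 180, q = 64.
After the shift, demand is qd = 958 - 6P and supply is qs = 3P - 347.
Setting them equal: 958 - 6P = 3P - 347 → 1305 = 9P, so P = 145 and q = 88.
Δq = 88 − 64 = +24.00.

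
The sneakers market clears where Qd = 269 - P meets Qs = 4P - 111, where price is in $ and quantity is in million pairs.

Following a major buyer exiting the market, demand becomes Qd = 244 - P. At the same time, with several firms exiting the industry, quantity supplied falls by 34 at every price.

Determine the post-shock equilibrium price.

77.8

Solve the original market: 269 - P = 4P - 111, hence P = 76 and Q = 193.
The new curves are Qd = 244 - P (demand) and Qs = 4P - 145 (supply).
Setting them equal: 244 - P = 4P - 145 → 389 = 5P, so P = 77.8 and Q = 166.2.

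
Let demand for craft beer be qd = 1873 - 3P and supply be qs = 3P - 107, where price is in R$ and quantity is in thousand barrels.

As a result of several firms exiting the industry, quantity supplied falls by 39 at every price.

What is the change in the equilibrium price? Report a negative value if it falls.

Before the shock: 1873 - 3P = 3P - 107 ⇒ 1980 = 6P ⇒ P = 330, q = 883.
The shock moves the curves to qd = 1873 - 3P and qs = 3P - 146.
Setting them equal: 1873 - 3P = 3P - 146 → 2019 = 6P, so P = 336.5 and q = 863.5.
ΔP = 336.5 − 330 = +6.5.

+6.5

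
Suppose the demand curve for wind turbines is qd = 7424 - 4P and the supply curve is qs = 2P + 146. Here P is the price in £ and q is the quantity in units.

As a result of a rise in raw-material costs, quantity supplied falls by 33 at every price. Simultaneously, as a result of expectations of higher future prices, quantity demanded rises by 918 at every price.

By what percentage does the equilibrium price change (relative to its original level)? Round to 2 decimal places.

+13.07

Original equilibrium: 7424 - 4P = 2P + 146 gives 7278 = 6P, so P = 1213 and q = 2572.
With the change applied: demand qd = 8342 - 4P, supply qs = 2P + 113.
Equate the new curves: 8342 - 4P = 2P + 113, giving 8229 = 6P, P = 1371.5, q = 2856.
%ΔP = (1371.5 − 1213) / 1213 × 100 = +13.07%.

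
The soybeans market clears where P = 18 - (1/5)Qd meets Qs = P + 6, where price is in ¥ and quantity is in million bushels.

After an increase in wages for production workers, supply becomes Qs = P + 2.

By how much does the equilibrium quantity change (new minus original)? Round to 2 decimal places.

Before the shock: 90 - 5P = P + 6 ⇒ 84 = 6P ⇒ P = 14, Q = 20.
The shock moves the curves to Qd = 90 - 5P and Qs = P + 2.
Clearing the new market: 90 - 5P = P + 2, so P = 44/3 ≈ 14.6667 and Q = 50/3 ≈ 16.6667.
ΔQ = 16.6667 − 20 = -3.33.

-3.33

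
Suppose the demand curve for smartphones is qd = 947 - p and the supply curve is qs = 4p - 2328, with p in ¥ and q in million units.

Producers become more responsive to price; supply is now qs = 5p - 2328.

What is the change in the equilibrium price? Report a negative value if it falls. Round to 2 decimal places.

Solve the original market: 947 - p = 4p - 2328, hence p = 655 and q = 292.
The shock moves the curves to qd = 947 - p and qs = 5p - 2328.
New equilibrium: 947 - p = 5p - 2328 ⇒ 3275 = 6p ⇒ p = 3275/6 ≈ 545.8333, q = 2407/6 ≈ 401.1667.
Δp = 545.8333 − 655 = -109.17.

-109.17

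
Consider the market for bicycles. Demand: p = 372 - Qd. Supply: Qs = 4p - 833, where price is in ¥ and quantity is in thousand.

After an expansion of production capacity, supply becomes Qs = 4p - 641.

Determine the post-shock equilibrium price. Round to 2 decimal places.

202.60

Initially, 372 - p = 4p - 833, so 1205 = 5p and p = 241, Q = 131.
After the shift, demand is Qd = 372 - p and supply is Qs = 4p - 641.
Setting them equal: 372 - p = 4p - 641 → 1013 = 5p, so p = 202.6 and Q = 169.4.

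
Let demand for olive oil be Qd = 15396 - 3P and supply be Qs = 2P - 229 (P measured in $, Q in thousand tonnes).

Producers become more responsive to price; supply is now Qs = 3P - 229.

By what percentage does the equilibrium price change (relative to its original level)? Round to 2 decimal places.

Initially, 15396 - 3P = 2P - 229, so 15625 = 5P and P = 3125, Q = 6021.
The new curves are Qd = 15396 - 3P (demand) and Qs = 3P - 229 (supply).
New equilibrium: 15396 - 3P = 3P - 229 ⇒ 15625 = 6P ⇒ P = 15625/6 ≈ 2604.1667, Q = 7583.5.
%ΔP = (2604.1667 − 3125) / 3125 × 100 = -16.67%.

-16.67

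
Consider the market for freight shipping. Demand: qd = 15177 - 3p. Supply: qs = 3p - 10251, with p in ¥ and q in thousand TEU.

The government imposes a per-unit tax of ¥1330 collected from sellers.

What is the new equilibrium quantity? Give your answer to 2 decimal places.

468.00

Before the shock: 15177 - 3p = 3p - 10251 ⇒ 25428 = 6p ⇒ p = 4238, q = 2463.
Since sellers keep the price net of the tax, the effective supply curve becomes qs = 3p - 14241.
Setting them equal: 15177 - 3p = 3p - 14241 → 29418 = 6p, so p = 4903 and q = 468.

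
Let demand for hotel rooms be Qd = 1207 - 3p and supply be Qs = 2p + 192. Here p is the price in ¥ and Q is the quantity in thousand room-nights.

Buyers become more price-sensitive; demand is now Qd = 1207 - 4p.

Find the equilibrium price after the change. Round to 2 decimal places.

Original equilibrium: 1207 - 3p = 2p + 192 gives 1015 = 5p, so p = 203 and Q = 598.
The shock moves the curves to Qd = 1207 - 4p and Qs = 2p + 192.
Equate the new curves: 1207 - 4p = 2p + 192, giving 1015 = 6p, p = 1015/6 ≈ 169.1667, Q = 1591/3 ≈ 530.3333.

169.17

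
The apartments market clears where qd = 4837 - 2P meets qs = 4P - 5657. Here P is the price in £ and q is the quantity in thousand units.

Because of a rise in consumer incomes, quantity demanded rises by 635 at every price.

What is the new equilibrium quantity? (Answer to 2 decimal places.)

Initially, 4837 - 2P = 4P - 5657, so 10494 = 6P and P = 1749, q = 1339.
The shock moves the curves to qd = 5472 - 2P and qs = 4P - 5657.
Equate the new curves: 5472 - 2P = 4P - 5657, giving 11129 = 6P, P = 11129/6 ≈ 1854.8333, q = 5287/3 ≈ 1762.3333.

1762.33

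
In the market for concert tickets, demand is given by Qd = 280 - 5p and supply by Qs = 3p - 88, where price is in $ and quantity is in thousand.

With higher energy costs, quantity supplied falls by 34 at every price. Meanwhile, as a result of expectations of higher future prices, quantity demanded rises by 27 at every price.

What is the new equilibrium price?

Original equilibrium: 280 - 5p = 3p - 88 gives 368 = 8p, so p = 46 and Q = 50.
The new curves are Qd = 307 - 5p (demand) and Qs = 3p - 122 (supply).
Equate the new curves: 307 - 5p = 3p - 122, giving 429 = 8p, p = 53.625, Q = 38.875.

53.625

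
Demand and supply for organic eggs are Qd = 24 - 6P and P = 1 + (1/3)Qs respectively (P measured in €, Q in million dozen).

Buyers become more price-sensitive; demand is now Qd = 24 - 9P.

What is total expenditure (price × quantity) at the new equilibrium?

Solve the original market: 24 - 6P = 3P - 3, hence P = 3 and Q = 6.
The shock moves the curves to Qd = 24 - 9P and Qs = 3P - 3.
Equate the new curves: 24 - 9P = 3P - 3, giving 27 = 12P, P = 2.25, Q = 3.75.
New expenditure = 2.25 × 3.75 = 8.4375.

8.4375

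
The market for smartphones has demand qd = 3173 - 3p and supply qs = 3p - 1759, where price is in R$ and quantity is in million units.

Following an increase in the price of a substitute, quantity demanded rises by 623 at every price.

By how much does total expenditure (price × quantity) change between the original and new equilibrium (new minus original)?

Before the shock: 3173 - 3p = 3p - 1759 ⇒ 4932 = 6p ⇒ p = 822, q = 707.
With the change applied: demand qd = 3796 - 3p, supply qs = 3p - 1759.
Setting them equal: 3796 - 3p = 3p - 1759 → 5555 = 6p, so p = 5555/6 ≈ 925.8333 and q = 1018.5.
Expenditure moves from 822×707 = 581154 to 925.8333×1018.5 = 942961.25; change = +361807.25.

+361807.25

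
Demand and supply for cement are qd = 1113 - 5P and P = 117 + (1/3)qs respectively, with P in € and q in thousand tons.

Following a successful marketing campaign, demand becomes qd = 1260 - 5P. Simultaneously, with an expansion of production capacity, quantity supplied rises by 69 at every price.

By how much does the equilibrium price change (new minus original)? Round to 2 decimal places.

+9.75

Solve the original market: 1113 - 5P = 3P - 351, hence P = 183 and q = 198.
After the shift, demand is qd = 1260 - 5P and supply is qs = 3P - 282.
Equate the new curves: 1260 - 5P = 3P - 282, giving 1542 = 8P, P = 192.75, q = 296.25.
ΔP = 192.75 − 183 = +9.75.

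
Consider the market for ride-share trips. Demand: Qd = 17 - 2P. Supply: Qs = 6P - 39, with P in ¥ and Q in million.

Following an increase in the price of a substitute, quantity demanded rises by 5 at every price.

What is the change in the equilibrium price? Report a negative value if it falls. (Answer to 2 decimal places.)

Initially, 17 - 2P = 6P - 39, so 56 = 8P and P = 7, Q = 3.
The shock moves the curves to Qd = 22 - 2P and Qs = 6P - 39.
New equilibrium: 22 - 2P = 6P - 39 ⇒ 61 = 8P ⇒ P = 7.625, Q = 6.75.
ΔP = 7.625 − 7 = +0.63.

+0.63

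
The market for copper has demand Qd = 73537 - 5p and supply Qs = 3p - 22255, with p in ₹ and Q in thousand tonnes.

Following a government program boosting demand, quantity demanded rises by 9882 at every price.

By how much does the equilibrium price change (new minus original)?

Solve the original market: 73537 - 5p = 3p - 22255, hence p = 11974 and Q = 13667.
With the change applied: demand Qd = 83419 - 5p, supply Qs = 3p - 22255.
Clearing the new market: 83419 - 5p = 3p - 22255, so p = 13209.25 and Q = 17372.75.
Δp = 13209.25 − 11974 = +1235.25.

+1235.25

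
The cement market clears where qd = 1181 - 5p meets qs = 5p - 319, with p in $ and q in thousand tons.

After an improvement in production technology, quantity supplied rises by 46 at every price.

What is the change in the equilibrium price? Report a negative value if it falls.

-4.6

Initially, 1181 - 5p = 5p - 319, so 1500 = 10p and p = 150, q = 431.
With the change applied: demand qd = 1181 - 5p, supply qs = 5p - 273.
Setting them equal: 1181 - 5p = 5p - 273 → 1454 = 10p, so p = 145.4 and q = 454.
Δp = 145.4 − 150 = -4.6.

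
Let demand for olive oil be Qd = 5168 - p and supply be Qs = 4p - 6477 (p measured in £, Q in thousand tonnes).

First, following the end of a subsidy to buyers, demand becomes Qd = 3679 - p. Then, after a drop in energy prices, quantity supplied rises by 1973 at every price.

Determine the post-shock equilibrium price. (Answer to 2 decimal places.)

Before the shock: 5168 - p = 4p - 6477 ⇒ 11645 = 5p ⇒ p = 2329, Q = 2839.
After the shift, demand is Qd = 3679 - p and supply is Qs = 4p - 4504.
Clearing the new market: 3679 - p = 4p - 4504, so p = 1636.6 and Q = 2042.4.

1636.60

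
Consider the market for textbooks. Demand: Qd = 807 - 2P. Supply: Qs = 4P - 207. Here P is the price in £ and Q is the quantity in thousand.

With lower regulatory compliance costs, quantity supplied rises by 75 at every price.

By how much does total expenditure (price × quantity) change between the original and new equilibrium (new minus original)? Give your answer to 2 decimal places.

Before the shock: 807 - 2P = 4P - 207 ⇒ 1014 = 6P ⇒ P = 169, Q = 469.
After the shift, demand is Qd = 807 - 2P and supply is Qs = 4P - 132.
Equate the new curves: 807 - 2P = 4P - 132, giving 939 = 6P, P = 156.5, Q = 494.
Expenditure moves from 169×469 = 79261 to 156.5×494 = 77311; change = -1950.00.

-1950.00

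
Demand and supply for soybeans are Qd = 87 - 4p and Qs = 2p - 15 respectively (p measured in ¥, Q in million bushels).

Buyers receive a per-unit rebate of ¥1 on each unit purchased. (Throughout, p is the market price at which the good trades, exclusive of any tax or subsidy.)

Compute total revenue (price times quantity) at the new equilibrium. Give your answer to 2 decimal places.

359.22

Initially, 87 - 4p = 2p - 15, so 102 = 6p and p = 17, Q = 19.
Since buyers' out-of-pocket price is the market price minus the rebate, the effective demand curve becomes Qd = 91 - 4p.
Equate the new curves: 91 - 4p = 2p - 15, giving 106 = 6p, p = 53/3 ≈ 17.6667, Q = 61/3 ≈ 20.3333.
New expenditure = 17.6667 × 20.3333 = 359.22.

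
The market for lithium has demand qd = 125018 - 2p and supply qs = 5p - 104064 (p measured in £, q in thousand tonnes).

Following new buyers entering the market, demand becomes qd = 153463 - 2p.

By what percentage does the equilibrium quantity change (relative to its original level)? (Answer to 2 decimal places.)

Solve the original market: 125018 - 2p = 5p - 104064, hence p = 32726 and q = 59566.
After the shift, demand is qd = 153463 - 2p and supply is qs = 5p - 104064.
Setting them equal: 153463 - 2p = 5p - 104064 → 257527 = 7p, so p = 257527/7 ≈ 36789.5714 and q = 559187/7 ≈ 79883.8571.
%Δq = (79883.8571 − 59566) / 59566 × 100 = +34.11%.

+34.11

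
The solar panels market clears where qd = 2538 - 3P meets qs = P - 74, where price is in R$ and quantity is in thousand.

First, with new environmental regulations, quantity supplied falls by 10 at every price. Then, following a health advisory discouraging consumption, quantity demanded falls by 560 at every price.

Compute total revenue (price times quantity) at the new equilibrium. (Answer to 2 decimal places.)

222438.25

Before the shock: 2538 - 3P = P - 74 ⇒ 2612 = 4P ⇒ P = 653, q = 579.
With the change applied: demand qd = 1978 - 3P, supply qs = P - 84.
New equilibrium: 1978 - 3P = P - 84 ⇒ 2062 = 4P ⇒ P = 515.5, q = 431.5.
New expenditure = 515.5 × 431.5 = 222438.25.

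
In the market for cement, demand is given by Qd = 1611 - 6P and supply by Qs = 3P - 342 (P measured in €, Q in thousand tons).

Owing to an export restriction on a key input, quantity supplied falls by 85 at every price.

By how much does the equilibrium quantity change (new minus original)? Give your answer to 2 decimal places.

-56.67

Solve the original market: 1611 - 6P = 3P - 342, hence P = 217 and Q = 309.
After the shift, demand is Qd = 1611 - 6P and supply is Qs = 3P - 427.
Setting them equal: 1611 - 6P = 3P - 427 → 2038 = 9P, so P = 2038/9 ≈ 226.4444 and Q = 757/3 ≈ 252.3333.
ΔQ = 252.3333 − 309 = -56.67.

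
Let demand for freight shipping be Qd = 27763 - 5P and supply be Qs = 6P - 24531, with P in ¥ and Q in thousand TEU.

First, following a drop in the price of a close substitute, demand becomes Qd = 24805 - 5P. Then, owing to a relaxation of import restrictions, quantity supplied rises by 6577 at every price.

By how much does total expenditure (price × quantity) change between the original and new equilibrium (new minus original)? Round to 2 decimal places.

+1887910.56

Before the shock: 27763 - 5P = 6P - 24531 ⇒ 52294 = 11P ⇒ P = 4754, Q = 3993.
The shock moves the curves to Qd = 24805 - 5P and Qs = 6P - 17954.
Equate the new curves: 24805 - 5P = 6P - 17954, giving 42759 = 11P, P = 42759/11 ≈ 3887.1818, Q = 59060/11 ≈ 5369.0909.
Expenditure moves from 4754×3993 = 18982722 to 3887.1818×5369.0909 = 20870632.5620; change = +1887910.56.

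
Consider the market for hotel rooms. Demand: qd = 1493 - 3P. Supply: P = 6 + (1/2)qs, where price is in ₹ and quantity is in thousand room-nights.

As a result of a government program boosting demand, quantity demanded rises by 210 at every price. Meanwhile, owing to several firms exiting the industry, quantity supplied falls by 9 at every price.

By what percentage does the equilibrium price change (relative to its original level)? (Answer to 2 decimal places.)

+14.55

Solve the original market: 1493 - 3P = 2P - 12, hence P = 301 and q = 590.
With the change applied: demand qd = 1703 - 3P, supply qs = 2P - 21.
New equilibrium: 1703 - 3P = 2P - 21 ⇒ 1724 = 5P ⇒ P = 344.8, q = 668.6.
%ΔP = (344.8 − 301) / 301 × 100 = +14.55%.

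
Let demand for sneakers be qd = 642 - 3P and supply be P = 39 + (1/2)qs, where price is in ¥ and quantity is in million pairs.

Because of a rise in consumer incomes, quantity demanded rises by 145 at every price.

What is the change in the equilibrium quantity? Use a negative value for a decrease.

+58

Solve the original market: 642 - 3P = 2P - 78, hence P = 144 and q = 210.
With the change applied: demand qd = 787 - 3P, supply qs = 2P - 78.
New equilibrium: 787 - 3P = 2P - 78 ⇒ 865 = 5P ⇒ P = 173, q = 268.
Δq = 268 − 210 = +58.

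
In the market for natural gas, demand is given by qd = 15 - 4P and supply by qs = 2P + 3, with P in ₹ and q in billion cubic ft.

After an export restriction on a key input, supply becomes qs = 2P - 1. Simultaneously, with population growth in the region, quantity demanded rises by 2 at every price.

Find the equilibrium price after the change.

3

Before the shock: 15 - 4P = 2P + 3 ⇒ 12 = 6P ⇒ P = 2, q = 7.
After the shift, demand is qd = 17 - 4P and supply is qs = 2P - 1.
Clearing the new market: 17 - 4P = 2P - 1, so P = 3 and q = 5.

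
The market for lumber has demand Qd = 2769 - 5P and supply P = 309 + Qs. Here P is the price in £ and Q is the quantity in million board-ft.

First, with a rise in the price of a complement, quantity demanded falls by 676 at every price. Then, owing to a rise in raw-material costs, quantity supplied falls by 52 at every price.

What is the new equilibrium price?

409

Original equilibrium: 2769 - 5P = P - 309 gives 3078 = 6P, so P = 513 and Q = 204.
After the shift, demand is Qd = 2093 - 5P and supply is Qs = P - 361.
New equilibrium: 2093 - 5P = P - 361 ⇒ 2454 = 6P ⇒ P = 409, Q = 48.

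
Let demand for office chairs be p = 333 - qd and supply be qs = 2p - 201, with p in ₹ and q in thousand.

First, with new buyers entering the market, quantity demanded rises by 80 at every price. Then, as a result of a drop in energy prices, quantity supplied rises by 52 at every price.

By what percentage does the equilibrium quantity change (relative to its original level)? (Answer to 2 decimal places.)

+45.59

Initially, 333 - p = 2p - 201, so 534 = 3p and p = 178, q = 155.
The shock moves the curves to qd = 413 - p and qs = 2p - 149.
Setting them equal: 413 - p = 2p - 149 → 562 = 3p, so p = 562/3 ≈ 187.3333 and q = 677/3 ≈ 225.6667.
%Δq = (225.6667 − 155) / 155 × 100 = +45.59%.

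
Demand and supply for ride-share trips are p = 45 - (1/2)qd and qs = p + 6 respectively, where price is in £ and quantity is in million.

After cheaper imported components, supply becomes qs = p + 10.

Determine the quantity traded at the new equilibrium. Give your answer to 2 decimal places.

Solve the original market: 90 - 2p = p + 6, hence p = 28 and q = 34.
With the change applied: demand qd = 90 - 2p, supply qs = p + 10.
New equilibrium: 90 - 2p = p + 10 ⇒ 80 = 3p ⇒ p = 80/3 ≈ 26.6667, q = 110/3 ≈ 36.6667.

36.67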